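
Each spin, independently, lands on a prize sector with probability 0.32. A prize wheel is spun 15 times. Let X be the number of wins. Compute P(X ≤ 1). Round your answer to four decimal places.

0.0248

X ~ Binomial(15, 0.32); P(X ≤ 1) = Σ C(15,k) p^k (1−p)^(15−k) over k:
  k=0: C(15,0)·0.32^0·0.68^15 = 0.003074
  k=1: C(15,1)·0.32^1·0.68^14 = 0.021695
Total = 0.024769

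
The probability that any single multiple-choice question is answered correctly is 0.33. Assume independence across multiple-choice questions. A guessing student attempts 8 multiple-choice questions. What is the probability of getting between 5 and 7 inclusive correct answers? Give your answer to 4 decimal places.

0.0844

X ~ Binomial(8, 0.33); P(5 ≤ X ≤ 7) = Σ C(8,k) p^k (1−p)^(8−k) over k:
  k=5: C(8,5)·0.33^5·0.67^3 = 0.065915
  k=6: C(8,6)·0.33^6·0.67^2 = 0.016233
  k=7: C(8,7)·0.33^7·0.67^1 = 0.002284
Total = 0.084432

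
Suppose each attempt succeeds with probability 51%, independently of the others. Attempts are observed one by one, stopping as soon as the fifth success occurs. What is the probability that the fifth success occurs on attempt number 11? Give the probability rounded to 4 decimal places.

Y = trial on which the fifth success occurs; negative binomial, r=5, p=0.51.
P(Y=11) = C(10,4) · p^5 · (1−p)^6
= 210 · 0.034503 · 0.013841 = 0.100287

0.1003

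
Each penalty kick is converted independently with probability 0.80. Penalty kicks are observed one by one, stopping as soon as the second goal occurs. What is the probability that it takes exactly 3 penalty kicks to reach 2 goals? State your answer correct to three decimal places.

Y = trial on which the second success occurs; negative binomial, r=2, p=0.80.
P(Y=3) = C(2,1) · p^2 · (1−p)^1
= 2 · 0.64 · 0.2 = 0.25600

0.256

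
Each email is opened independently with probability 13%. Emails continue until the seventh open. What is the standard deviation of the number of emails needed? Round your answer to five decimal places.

18.98302

Y = total emails until the seventh success; negative binomial with r=7, p=0.13.
SD(Y) = √[r(1−p)/p²] = √(360.3550296) = 18.9830195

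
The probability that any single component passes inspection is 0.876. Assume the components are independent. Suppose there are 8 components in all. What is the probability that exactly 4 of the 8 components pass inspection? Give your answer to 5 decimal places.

0.00975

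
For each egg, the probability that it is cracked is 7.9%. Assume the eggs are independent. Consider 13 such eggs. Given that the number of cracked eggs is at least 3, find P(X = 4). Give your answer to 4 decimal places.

0.1713

X ~ Binomial(13, 0.079). Want P(X=4 | X≥3) = P(X=4) / P(X≥3).
P(X=4) = C(13,4)·0.079^4·0.921^9 = 0.013279
P(X≥3) = 1 − 0.343064 − 0.382548 − 0.196881 = 0.077506
Ratio = 0.013279 / 0.077506 = 0.171322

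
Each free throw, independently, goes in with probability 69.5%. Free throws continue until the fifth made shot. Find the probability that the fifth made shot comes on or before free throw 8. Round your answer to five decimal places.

0.79672

Finishing within 8 free throws ⇔ at least 5 successes in the first 8. With X ~ Binomial(8, 0.695), P(Y ≤ 8) = 1 − P(X ≤ 4).
  k=0: C(8,0)·0.695^0·0.305^8 = 0.0000749
  k=1: C(8,1)·0.695^1·0.305^7 = 0.0013651
  k=2: C(8,2)·0.695^2·0.305^6 = 0.0108875
  k=3: C(8,3)·0.695^3·0.305^5 = 0.0496183
  k=4: C(8,4)·0.695^4·0.305^4 = 0.1413307
1 − 0.2032765 = 0.7967235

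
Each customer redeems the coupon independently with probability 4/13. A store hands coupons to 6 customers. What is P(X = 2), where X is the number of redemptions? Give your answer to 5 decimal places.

X ~ Binomial(n=6, p=0.307692).
P(X=2) = C(6,2) · p^2 · (1−p)^4
= 15 · 0.094675 · 0.22972 = 0.3262279

0.32623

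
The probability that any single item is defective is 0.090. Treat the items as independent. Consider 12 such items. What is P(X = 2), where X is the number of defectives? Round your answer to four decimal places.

X ~ Binomial(n=12, p=0.09).
P(X=2) = C(12,2) · p^2 · (1−p)^10
= 66 · 0.0081 · 0.38942 = 0.208182

0.2082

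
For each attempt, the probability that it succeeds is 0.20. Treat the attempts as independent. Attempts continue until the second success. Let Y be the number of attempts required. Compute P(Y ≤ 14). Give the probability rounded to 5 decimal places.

0.80209

Finishing within 14 attempts ⇔ at least 2 successes in the first 14. With X ~ Binomial(14, 0.20), P(Y ≤ 14) = 1 − P(X ≤ 1).
  k=0: C(14,0)·0.20^0·0.80^14 = 0.0439805
  k=1: C(14,1)·0.20^1·0.80^13 = 0.1539316
1 − 0.1979121 = 0.8020879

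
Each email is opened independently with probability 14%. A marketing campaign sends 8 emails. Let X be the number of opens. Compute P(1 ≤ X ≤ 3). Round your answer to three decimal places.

0.684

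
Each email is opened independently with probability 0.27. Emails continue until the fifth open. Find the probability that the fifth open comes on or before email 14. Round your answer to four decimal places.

0.3193

Finishing within 14 emails ⇔ at least 5 successes in the first 14. With X ~ Binomial(14, 0.27), P(Y ≤ 14) = 1 − P(X ≤ 4).
  k=0: C(14,0)·0.27^0·0.73^14 = 0.012205
  k=1: C(14,1)·0.27^1·0.73^13 = 0.063196
  k=2: C(14,2)·0.27^2·0.73^12 = 0.151930
  k=3: C(14,3)·0.27^3·0.73^11 = 0.224773
  k=4: C(14,4)·0.27^4·0.73^10 = 0.228622
1 − 0.680725 = 0.319275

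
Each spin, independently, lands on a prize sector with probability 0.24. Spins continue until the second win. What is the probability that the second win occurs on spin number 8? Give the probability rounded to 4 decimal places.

Y = trial on which the second success occurs; negative binomial, r=2, p=0.24.
P(Y=8) = C(7,1) · p^2 · (1−p)^6
= 7 · 0.0576 · 0.1927 = 0.077697

0.0777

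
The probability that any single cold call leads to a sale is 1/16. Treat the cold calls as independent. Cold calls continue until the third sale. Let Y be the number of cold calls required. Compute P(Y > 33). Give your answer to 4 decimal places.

0.6593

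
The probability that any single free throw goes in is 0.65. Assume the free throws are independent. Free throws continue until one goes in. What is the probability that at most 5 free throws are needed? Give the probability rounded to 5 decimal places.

0.99475

Y = number of free throws to the first success; geometric, p = 0.65.
P(Y ≤ 5) = 1 − (1−p)^5 = 1 − 0.0052522 = 0.9947478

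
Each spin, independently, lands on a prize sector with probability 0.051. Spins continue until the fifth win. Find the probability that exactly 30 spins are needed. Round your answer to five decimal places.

Y = trial on which the fifth success occurs; negative binomial, r=5, p=0.051.
P(Y=30) = C(29,4) · p^5 · (1−p)^25
= 23751 · 3.4503e-07 · 0.27018 = 0.0022141

0.00221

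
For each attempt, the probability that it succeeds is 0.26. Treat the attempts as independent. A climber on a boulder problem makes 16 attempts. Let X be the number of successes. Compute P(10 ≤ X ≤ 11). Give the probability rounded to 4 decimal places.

0.0022

X ~ Binomial(16, 0.26); P(10 ≤ X ≤ 11) = Σ C(16,k) p^k (1−p)^(16−k) over k:
  k=10: C(16,10)·0.26^10·0.74^6 = 0.001856
  k=11: C(16,11)·0.26^11·0.74^5 = 0.000356
Total = 0.002212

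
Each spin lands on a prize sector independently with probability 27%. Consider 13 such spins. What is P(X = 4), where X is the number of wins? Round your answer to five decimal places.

X ~ Binomial(n=13, p=0.27).
P(X=4) = C(13,4) · p^4 · (1−p)^9
= 715 · 0.0053144 · 0.058872 = 0.2237004

0.22370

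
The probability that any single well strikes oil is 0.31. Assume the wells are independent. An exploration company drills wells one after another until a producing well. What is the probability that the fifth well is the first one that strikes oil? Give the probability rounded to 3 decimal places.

0.070

Geometric (trials to first success), p = 0.31.
P(Y = 5) = (1−p)^4 · p = 0.22667 · 0.31 = 0.07027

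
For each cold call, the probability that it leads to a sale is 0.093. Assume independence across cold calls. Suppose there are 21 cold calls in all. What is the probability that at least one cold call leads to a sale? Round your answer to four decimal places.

0.8712

P(at least one) = 1 − P(none) = 1 − (1 − 0.093)^21
= 1 − 0.128752 = 0.871248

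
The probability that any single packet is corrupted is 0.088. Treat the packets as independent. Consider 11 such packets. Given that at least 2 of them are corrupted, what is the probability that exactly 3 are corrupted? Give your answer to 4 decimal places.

0.2138

X ~ Binomial(11, 0.088). Want P(X=3 | X≥2) = P(X=3) / P(X≥2).
P(X=3) = C(11,3)·0.088^3·0.912^8 = 0.053813
P(X≥2) = 1 − 0.363031 − 0.385322 = 0.251647
Ratio = 0.053813 / 0.251647 = 0.213845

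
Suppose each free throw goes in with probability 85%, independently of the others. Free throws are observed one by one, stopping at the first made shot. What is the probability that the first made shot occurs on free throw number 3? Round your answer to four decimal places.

0.0191

Geometric (trials to first success), p = 0.85.
P(Y = 3) = (1−p)^2 · p = 0.0225 · 0.85 = 0.019125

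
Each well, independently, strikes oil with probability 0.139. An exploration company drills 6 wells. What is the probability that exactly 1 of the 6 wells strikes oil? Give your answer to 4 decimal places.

0.3946

X ~ Binomial(n=6, p=0.139).
P(X=1) = C(6,1) · p^1 · (1−p)^5
= 6 · 0.139 · 0.47317 = 0.394622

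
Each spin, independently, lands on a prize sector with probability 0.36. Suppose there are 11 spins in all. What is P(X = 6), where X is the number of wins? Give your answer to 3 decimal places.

0.108

X ~ Binomial(n=11, p=0.36).
P(X=6) = C(11,6) · p^6 · (1−p)^5
= 462 · 0.0021768 · 0.10737 = 0.10798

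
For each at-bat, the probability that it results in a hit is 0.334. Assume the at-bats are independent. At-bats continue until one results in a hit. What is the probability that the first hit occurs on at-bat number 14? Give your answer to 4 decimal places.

0.0017

Geometric (trials to first success), p = 0.334.
P(Y = 14) = (1−p)^13 · p = 0.0050718 · 0.334 = 0.001694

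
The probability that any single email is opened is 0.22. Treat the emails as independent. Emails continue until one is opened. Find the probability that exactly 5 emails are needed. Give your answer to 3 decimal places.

0.081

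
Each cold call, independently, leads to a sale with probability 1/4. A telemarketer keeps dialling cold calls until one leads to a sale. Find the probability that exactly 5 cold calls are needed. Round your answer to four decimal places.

0.0791

Geometric (trials to first success), p = 0.25.
P(Y = 5) = (1−p)^4 · p = 0.31641 · 0.25 = 0.079102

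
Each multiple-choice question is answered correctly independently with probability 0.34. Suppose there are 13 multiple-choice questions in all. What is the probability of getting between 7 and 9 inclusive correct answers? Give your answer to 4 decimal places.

0.1115

X ~ Binomial(13, 0.34); P(7 ≤ X ≤ 9) = Σ C(13,k) p^k (1−p)^(13−k) over k:
  k=7: C(13,7)·0.34^7·0.66^6 = 0.074496
  k=8: C(13,8)·0.34^8·0.66^5 = 0.028783
  k=9: C(13,9)·0.34^9·0.66^4 = 0.008237
Total = 0.111516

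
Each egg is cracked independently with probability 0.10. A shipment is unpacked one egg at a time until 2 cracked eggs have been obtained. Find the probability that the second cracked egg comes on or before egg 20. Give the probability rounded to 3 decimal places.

0.608

Finishing within 20 eggs ⇔ at least 2 successes in the first 20. With X ~ Binomial(20, 0.10), P(Y ≤ 20) = 1 − P(X ≤ 1).
  k=0: C(20,0)·0.10^0·0.90^20 = 0.12158
  k=1: C(20,1)·0.10^1·0.90^19 = 0.27017
1 − 0.39175 = 0.60825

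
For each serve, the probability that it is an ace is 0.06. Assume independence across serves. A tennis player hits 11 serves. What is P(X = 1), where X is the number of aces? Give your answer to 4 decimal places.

X ~ Binomial(n=11, p=0.06).
P(X=1) = C(11,1) · p^1 · (1−p)^10
= 11 · 0.06 · 0.53862 = 0.355486

0.3555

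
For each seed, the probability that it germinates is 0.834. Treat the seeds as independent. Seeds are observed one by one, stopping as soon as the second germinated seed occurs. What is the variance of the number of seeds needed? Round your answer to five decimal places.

Y = total seeds until the second success; negative binomial with r=2, p=0.834.
Var(Y) = r(1−p)/p² = 2·0.166 / 0.834² = 0.4773160

0.47732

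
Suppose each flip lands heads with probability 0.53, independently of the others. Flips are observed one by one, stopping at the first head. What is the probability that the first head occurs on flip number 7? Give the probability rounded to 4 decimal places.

Geometric (trials to first success), p = 0.53.
P(Y = 7) = (1−p)^6 · p = 0.010779 · 0.53 = 0.005713

0.0057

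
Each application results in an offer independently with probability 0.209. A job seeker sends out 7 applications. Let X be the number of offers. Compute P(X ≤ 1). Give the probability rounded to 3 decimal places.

X ~ Binomial(7, 0.209); P(X ≤ 1) = Σ C(7,k) p^k (1−p)^(7−k) over k:
  k=0: C(7,0)·0.209^0·0.791^7 = 0.19375
  k=1: C(7,1)·0.209^1·0.791^6 = 0.35835
Total = 0.55209

0.552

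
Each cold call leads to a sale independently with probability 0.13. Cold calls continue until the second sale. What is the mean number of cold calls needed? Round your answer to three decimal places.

15.385

Y = total cold calls until the second success; negative binomial with r=2, p=0.13.
E[Y] = r / p = 2 / 0.13 = 15.38462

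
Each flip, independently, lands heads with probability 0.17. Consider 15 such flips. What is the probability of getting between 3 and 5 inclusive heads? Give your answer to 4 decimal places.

0.4519

X ~ Binomial(15, 0.17); P(3 ≤ X ≤ 5) = Σ C(15,k) p^k (1−p)^(15−k) over k:
  k=3: C(15,3)·0.17^3·0.83^12 = 0.238944
  k=4: C(15,4)·0.17^4·0.83^11 = 0.146821
  k=5: C(15,5)·0.17^5·0.83^10 = 0.066158
Total = 0.451922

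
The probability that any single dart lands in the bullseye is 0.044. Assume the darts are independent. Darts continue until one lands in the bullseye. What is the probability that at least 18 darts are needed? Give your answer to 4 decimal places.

Y = number of darts to the first success; geometric, p = 0.044.
P(Y > 17) = P(first 17 all fail) = (1−p)^17 = 0.465355

0.4654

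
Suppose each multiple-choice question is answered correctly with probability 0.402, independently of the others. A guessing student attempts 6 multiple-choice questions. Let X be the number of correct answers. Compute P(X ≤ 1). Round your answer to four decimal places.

X ~ Binomial(6, 0.402); P(X ≤ 1) = Σ C(6,k) p^k (1−p)^(6−k) over k:
  k=0: C(6,0)·0.402^0·0.598^6 = 0.045731
  k=1: C(6,1)·0.402^1·0.598^5 = 0.184452
Total = 0.230183

0.2302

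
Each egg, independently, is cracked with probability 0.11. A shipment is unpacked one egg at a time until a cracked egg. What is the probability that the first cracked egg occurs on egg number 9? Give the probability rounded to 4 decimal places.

Geometric (trials to first success), p = 0.11.
P(Y = 9) = (1−p)^8 · p = 0.39366 · 0.11 = 0.043302

0.0433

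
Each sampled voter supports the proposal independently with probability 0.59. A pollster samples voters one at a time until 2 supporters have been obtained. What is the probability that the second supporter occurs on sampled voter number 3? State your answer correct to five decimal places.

Y = trial on which the second success occurs; negative binomial, r=2, p=0.59.
P(Y=3) = C(2,1) · p^2 · (1−p)^1
= 2 · 0.3481 · 0.41 = 0.2854420

0.28544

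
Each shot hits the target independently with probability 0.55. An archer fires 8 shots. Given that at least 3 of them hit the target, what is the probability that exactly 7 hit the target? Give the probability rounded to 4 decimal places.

X ~ Binomial(8, 0.55). Want P(X=7 | X≥3) = P(X=7) / P(X≥3).
P(X=7) = C(8,7)·0.55^7·0.45^1 = 0.054808
P(X≥3) = 1 − 0.001682 − 0.016441 − 0.070333 = 0.911544
Ratio = 0.054808 / 0.911544 = 0.060126

0.0601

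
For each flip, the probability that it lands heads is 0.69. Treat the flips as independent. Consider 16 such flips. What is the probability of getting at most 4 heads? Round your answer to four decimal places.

0.0004

X ~ Binomial(16, 0.69); P(X ≤ 4) = Σ C(16,k) p^k (1−p)^(16−k) over k:
  k=0: C(16,0)·0.69^0·0.31^16 = 0.000000
  k=1: C(16,1)·0.69^1·0.31^15 = 0.000000
  k=2: C(16,2)·0.69^2·0.31^14 = 0.000004
  k=3: C(16,3)·0.69^3·0.31^13 = 0.000045
  k=4: C(16,4)·0.69^4·0.31^12 = 0.000325
Total = 0.000374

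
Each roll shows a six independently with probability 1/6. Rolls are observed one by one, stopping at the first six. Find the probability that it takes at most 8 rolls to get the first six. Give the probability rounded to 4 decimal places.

Y = number of rolls to the first success; geometric, p = 0.166667.
P(Y ≤ 8) = 1 − (1−p)^8 = 1 − 0.232568 = 0.767432

0.7674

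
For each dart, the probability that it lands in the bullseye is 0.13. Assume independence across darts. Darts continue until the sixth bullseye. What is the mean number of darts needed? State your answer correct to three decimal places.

46.154

Y = total darts until the sixth success; negative binomial with r=6, p=0.13.
E[Y] = r / p = 6 / 0.13 = 46.15385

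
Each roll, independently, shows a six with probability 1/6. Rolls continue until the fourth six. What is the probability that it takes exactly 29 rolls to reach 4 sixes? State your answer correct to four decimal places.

Y = trial on which the fourth success occurs; negative binomial, r=4, p=0.166667.
P(Y=29) = C(28,3) · p^4 · (1−p)^25
= 3276 · 0.0007716 · 0.010483 = 0.026498

0.0265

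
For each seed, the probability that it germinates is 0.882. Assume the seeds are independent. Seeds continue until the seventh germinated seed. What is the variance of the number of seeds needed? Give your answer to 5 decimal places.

Y = total seeds until the seventh success; negative binomial with r=7, p=0.882.
Var(Y) = r(1−p)/p² = 7·0.118 / 0.882² = 1.0618004

1.06180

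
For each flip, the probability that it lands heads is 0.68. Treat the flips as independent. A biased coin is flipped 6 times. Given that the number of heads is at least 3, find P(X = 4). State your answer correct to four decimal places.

0.3599

X ~ Binomial(6, 0.68). Want P(X=4 | X≥3) = P(X=4) / P(X≥3).
P(X=4) = C(6,4)·0.68^4·0.32^2 = 0.328418
P(X≥3) = 1 − 0.001074 − 0.013690 − 0.072729 = 0.912507
Ratio = 0.328418 / 0.912507 = 0.359907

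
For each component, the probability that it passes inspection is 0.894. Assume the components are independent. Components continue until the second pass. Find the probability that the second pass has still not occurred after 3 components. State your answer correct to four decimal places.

Needing more than 3 components ⇔ fewer than 2 successes in the first 3. With X ~ Binomial(3, 0.894), P(Y > 3) = P(X ≤ 1).
  k=0: C(3,0)·0.894^0·0.106^3 = 0.001191
  k=1: C(3,1)·0.894^1·0.106^2 = 0.030135
P(X ≤ 1) = 0.031326

0.0313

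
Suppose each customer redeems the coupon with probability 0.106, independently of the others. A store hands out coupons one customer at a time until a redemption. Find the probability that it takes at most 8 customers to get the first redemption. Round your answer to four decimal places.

Y = number of customers to the first success; geometric, p = 0.106.
P(Y ≤ 8) = 1 − (1−p)^8 = 1 − 0.408038 = 0.591962

0.5920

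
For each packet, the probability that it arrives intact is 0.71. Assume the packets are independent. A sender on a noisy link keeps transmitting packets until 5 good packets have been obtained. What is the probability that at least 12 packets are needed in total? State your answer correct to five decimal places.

0.01786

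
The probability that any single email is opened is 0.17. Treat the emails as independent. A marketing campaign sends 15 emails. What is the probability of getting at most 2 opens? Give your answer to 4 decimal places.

0.5181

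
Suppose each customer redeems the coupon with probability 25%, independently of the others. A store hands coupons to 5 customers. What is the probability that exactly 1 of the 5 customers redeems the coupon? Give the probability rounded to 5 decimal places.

0.39551

X ~ Binomial(n=5, p=0.25).
P(X=1) = C(5,1) · p^1 · (1−p)^4
= 5 · 0.25 · 0.31641 = 0.3955078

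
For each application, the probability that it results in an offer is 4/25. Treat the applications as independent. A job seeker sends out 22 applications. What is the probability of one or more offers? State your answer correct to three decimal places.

0.978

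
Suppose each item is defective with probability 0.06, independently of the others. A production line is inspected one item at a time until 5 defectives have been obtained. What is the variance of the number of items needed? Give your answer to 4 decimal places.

1305.5556

Y = total items until the fifth success; negative binomial with r=5, p=0.06.
Var(Y) = r(1−p)/p² = 5·0.94 / 0.06² = 1305.555556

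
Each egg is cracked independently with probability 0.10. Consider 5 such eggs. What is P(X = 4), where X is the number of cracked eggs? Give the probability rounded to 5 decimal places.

X ~ Binomial(n=5, p=0.10).
P(X=4) = C(5,4) · p^4 · (1−p)^1
= 5 · 0.0001 · 0.9 = 0.0004500

0.00045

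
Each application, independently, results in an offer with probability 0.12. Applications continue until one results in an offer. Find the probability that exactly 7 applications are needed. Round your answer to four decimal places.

Geometric (trials to first success), p = 0.12.
P(Y = 7) = (1−p)^6 · p = 0.4644 · 0.12 = 0.055728

0.0557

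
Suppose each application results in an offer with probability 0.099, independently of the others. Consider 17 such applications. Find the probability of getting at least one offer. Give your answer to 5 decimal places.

P(at least one) = 1 − P(none) = 1 − (1 − 0.099)^17
= 1 − 0.1699501 = 0.8300499

0.83005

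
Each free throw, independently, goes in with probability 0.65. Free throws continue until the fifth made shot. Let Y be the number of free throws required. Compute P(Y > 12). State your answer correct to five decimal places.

Needing more than 12 free throws ⇔ fewer than 5 successes in the first 12. With X ~ Binomial(12, 0.65), P(Y > 12) = P(X ≤ 4).
  k=0: C(12,0)·0.65^0·0.35^12 = 0.0000034
  k=1: C(12,1)·0.65^1·0.35^11 = 0.0000753
  k=2: C(12,2)·0.65^2·0.35^10 = 0.0007692
  k=3: C(12,3)·0.65^3·0.35^9 = 0.0047618
  k=4: C(12,4)·0.65^4·0.35^8 = 0.0198977
P(X ≤ 4) = 0.0255075

0.02551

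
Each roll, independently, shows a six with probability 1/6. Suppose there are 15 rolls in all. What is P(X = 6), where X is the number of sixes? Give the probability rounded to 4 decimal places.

X ~ Binomial(n=15, p=0.166667).
P(X=6) = C(15,6) · p^6 · (1−p)^9
= 5005 · 2.1433e-05 · 0.19381 = 0.020791

0.0208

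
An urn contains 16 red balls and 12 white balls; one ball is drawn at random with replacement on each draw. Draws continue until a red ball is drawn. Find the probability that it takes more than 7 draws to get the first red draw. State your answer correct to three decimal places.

0.003

Y = number of draws to the first success; geometric, p = 0.571429.
P(Y > 7) = P(first 7 all fail) = (1−p)^7 = 0.00266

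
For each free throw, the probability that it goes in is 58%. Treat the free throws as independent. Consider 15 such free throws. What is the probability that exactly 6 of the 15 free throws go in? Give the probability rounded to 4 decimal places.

X ~ Binomial(n=15, p=0.58).
P(X=6) = C(15,6) · p^6 · (1−p)^9
= 5005 · 0.038069 · 0.00040667 = 0.077485

0.0775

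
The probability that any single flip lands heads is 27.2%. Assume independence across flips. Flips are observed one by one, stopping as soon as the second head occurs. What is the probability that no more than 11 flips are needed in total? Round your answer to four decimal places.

0.8445

Finishing within 11 flips ⇔ at least 2 successes in the first 11. With X ~ Binomial(11, 0.272), P(Y ≤ 11) = 1 − P(X ≤ 1).
  k=0: C(11,0)·0.272^0·0.728^11 = 0.030440
  k=1: C(11,1)·0.272^1·0.728^10 = 0.125105
1 − 0.155545 = 0.844455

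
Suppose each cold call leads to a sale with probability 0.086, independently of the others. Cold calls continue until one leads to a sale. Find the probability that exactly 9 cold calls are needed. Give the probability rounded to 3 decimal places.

Geometric (trials to first success), p = 0.086.
P(Y = 9) = (1−p)^8 · p = 0.48705 · 0.086 = 0.04189

0.042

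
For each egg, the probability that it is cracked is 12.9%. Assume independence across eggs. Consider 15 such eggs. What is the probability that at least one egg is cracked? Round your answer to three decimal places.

0.874

P(at least one) = 1 − P(none) = 1 − (1 − 0.129)^15
= 1 − 0.12597 = 0.87403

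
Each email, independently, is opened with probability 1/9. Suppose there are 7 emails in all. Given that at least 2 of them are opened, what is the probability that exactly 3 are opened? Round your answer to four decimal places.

0.1685

X ~ Binomial(7, 0.111111). Want P(X=3 | X≥2) = P(X=3) / P(X≥2).
P(X=3) = C(7,3)·0.111111^3·0.888889^4 = 0.029973
P(X≥2) = 1 − 0.438462 − 0.383655 = 0.177883
Ratio = 0.029973 / 0.177883 = 0.168498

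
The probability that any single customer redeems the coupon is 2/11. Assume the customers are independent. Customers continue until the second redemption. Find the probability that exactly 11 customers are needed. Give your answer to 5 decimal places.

0.05432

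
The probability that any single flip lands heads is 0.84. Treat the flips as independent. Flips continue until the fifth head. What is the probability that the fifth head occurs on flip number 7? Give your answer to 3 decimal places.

0.161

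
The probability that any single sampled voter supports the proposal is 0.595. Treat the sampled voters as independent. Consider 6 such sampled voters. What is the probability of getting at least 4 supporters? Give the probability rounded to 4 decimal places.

0.5340

X ~ Binomial(6, 0.595); P(X ≥ 4) = Σ C(6,k) p^k (1−p)^(6−k) over k:
  k=4: C(6,4)·0.595^4·0.405^2 = 0.308368
  k=5: C(6,5)·0.595^5·0.405^1 = 0.181214
  k=6: C(6,6)·0.595^6·0.405^0 = 0.044371
Total = 0.533953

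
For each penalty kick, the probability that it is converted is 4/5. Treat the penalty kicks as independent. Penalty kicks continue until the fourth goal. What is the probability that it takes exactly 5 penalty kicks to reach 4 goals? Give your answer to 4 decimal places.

0.3277

Y = trial on which the fourth success occurs; negative binomial, r=4, p=0.80.
P(Y=5) = C(4,3) · p^4 · (1−p)^1
= 4 · 0.4096 · 0.2 = 0.327680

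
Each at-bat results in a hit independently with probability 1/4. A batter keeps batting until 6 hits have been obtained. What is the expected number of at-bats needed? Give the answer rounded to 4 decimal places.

Y = total at-bats until the sixth success; negative binomial with r=6, p=0.25.
E[Y] = r / p = 6 / 0.25 = 24.000000

24.0000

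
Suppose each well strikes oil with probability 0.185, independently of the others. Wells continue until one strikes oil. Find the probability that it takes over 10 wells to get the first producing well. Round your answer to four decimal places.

0.1293

Y = number of wells to the first success; geometric, p = 0.185.
P(Y > 10) = P(first 10 all fail) = (1−p)^10 = 0.129293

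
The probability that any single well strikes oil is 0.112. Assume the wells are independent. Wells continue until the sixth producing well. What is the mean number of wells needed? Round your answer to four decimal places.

53.5714

Y = total wells until the sixth success; negative binomial with r=6, p=0.112.
E[Y] = r / p = 6 / 0.112 = 53.571429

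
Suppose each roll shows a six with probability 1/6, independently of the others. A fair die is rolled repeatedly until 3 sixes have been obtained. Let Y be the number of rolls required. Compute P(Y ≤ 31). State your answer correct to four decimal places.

Finishing within 31 rolls ⇔ at least 3 successes in the first 31. With X ~ Binomial(31, 0.166667), P(Y ≤ 31) = 1 − P(X ≤ 2).
  k=0: C(31,0)·0.166667^0·0.833333^31 = 0.003511
  k=1: C(31,1)·0.166667^1·0.833333^30 = 0.021766
  k=2: C(31,2)·0.166667^2·0.833333^29 = 0.065297
1 − 0.090573 = 0.909427

0.9094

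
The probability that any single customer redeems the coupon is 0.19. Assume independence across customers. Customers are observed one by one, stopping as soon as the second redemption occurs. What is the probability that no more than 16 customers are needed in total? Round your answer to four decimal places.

0.8368

Finishing within 16 customers ⇔ at least 2 successes in the first 16. With X ~ Binomial(16, 0.19), P(Y ≤ 16) = 1 − P(X ≤ 1).
  k=0: C(16,0)·0.19^0·0.81^16 = 0.034337
  k=1: C(16,1)·0.19^1·0.81^15 = 0.128869
1 − 0.163206 = 0.836794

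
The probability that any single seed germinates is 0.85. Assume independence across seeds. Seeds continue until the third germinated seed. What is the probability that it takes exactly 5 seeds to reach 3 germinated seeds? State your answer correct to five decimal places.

Y = trial on which the third success occurs; negative binomial, r=3, p=0.85.
P(Y=5) = C(4,2) · p^3 · (1−p)^2
= 6 · 0.61413 · 0.0225 = 0.0829069

0.08291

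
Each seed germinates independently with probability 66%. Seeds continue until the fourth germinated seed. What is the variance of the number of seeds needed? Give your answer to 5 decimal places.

3.12213

Y = total seeds until the fourth success; negative binomial with r=4, p=0.66.
Var(Y) = r(1−p)/p² = 4·0.34 / 0.66² = 3.1221304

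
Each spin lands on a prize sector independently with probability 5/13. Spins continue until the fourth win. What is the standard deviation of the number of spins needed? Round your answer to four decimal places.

4.0792

Y = total spins until the fourth success; negative binomial with r=4, p=0.384615.
SD(Y) = √[r(1−p)/p²] = √(16.640000) = 4.079216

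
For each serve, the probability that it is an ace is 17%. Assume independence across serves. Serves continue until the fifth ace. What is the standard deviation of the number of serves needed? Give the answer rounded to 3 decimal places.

Y = total serves until the fifth success; negative binomial with r=5, p=0.17.
SD(Y) = √[r(1−p)/p²] = √(143.59862) = 11.98326

11.983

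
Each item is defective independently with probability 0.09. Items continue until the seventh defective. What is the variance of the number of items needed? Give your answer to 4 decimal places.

786.4198

Y = total items until the seventh success; negative binomial with r=7, p=0.09.
Var(Y) = r(1−p)/p² = 7·0.91 / 0.09² = 786.419753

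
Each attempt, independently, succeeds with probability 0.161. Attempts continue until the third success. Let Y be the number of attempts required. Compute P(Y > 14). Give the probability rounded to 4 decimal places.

0.6027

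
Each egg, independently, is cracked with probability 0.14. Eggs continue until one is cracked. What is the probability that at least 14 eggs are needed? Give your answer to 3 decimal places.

Y = number of eggs to the first success; geometric, p = 0.14.
P(Y > 13) = P(first 13 all fail) = (1−p)^13 = 0.14076

0.141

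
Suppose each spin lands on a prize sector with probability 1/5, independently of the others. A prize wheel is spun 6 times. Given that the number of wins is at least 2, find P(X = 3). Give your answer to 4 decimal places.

X ~ Binomial(6, 0.20). Want P(X=3 | X≥2) = P(X=3) / P(X≥2).
P(X=3) = C(6,3)·0.20^3·0.80^3 = 0.081920
P(X≥2) = 1 − 0.262144 − 0.393216 = 0.344640
Ratio = 0.081920 / 0.344640 = 0.237697

0.2377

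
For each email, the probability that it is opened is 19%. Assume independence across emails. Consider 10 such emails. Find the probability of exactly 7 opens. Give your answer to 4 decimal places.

0.0006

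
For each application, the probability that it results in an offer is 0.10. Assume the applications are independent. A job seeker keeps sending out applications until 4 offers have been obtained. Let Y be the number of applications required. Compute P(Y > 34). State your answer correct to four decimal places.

0.5538

Needing more than 34 applications ⇔ fewer than 4 successes in the first 34. With X ~ Binomial(34, 0.10), P(Y > 34) = P(X ≤ 3).
  k=0: C(34,0)·0.10^0·0.90^34 = 0.027813
  k=1: C(34,1)·0.10^1·0.90^33 = 0.105071
  k=2: C(34,2)·0.10^2·0.90^32 = 0.192630
  k=3: C(34,3)·0.10^3·0.90^31 = 0.228302
P(X ≤ 3) = 0.553815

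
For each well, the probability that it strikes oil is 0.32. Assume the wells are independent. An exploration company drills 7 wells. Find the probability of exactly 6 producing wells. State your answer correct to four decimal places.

0.0051

X ~ Binomial(n=7, p=0.32).
P(X=6) = C(7,6) · p^6 · (1−p)^1
= 7 · 0.0010737 · 0.68 = 0.005111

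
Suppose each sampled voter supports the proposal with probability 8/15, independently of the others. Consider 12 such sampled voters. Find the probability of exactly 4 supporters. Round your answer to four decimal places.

0.0901

X ~ Binomial(n=12, p=0.533333).
P(X=4) = C(12,4) · p^4 · (1−p)^8
= 495 · 0.080909 · 0.0022493 = 0.090085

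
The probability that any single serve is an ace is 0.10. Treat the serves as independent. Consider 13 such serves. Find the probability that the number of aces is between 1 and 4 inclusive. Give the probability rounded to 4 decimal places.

X ~ Binomial(13, 0.10); P(1 ≤ X ≤ 4) = Σ C(13,k) p^k (1−p)^(13−k) over k:
  k=1: C(13,1)·0.10^1·0.90^12 = 0.367158
  k=2: C(13,2)·0.10^2·0.90^11 = 0.244772
  k=3: C(13,3)·0.10^3·0.90^10 = 0.099722
  k=4: C(13,4)·0.10^4·0.90^9 = 0.027701
Total = 0.739353

0.7394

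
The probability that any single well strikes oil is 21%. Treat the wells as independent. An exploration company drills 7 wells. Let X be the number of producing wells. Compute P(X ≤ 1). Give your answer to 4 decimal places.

X ~ Binomial(7, 0.21); P(X ≤ 1) = Σ C(7,k) p^k (1−p)^(7−k) over k:
  k=0: C(7,0)·0.21^0·0.79^7 = 0.192039
  k=1: C(7,1)·0.21^1·0.79^6 = 0.357339
Total = 0.549378

0.5494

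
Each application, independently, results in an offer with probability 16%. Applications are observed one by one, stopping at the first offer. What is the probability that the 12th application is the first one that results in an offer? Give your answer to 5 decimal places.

Geometric (trials to first success), p = 0.16.
P(Y = 12) = (1−p)^11 · p = 0.14692 · 0.16 = 0.0235067

0.02351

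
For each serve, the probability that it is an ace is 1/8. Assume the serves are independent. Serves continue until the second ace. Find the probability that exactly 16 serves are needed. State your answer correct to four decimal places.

0.0361

Y = trial on which the second success occurs; negative binomial, r=2, p=0.125.
P(Y=16) = C(15,1) · p^2 · (1−p)^14
= 15 · 0.015625 · 0.15421 = 0.036143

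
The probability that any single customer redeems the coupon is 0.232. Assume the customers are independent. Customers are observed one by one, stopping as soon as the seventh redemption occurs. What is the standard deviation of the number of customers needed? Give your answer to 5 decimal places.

9.99405

Y = total customers until the seventh success; negative binomial with r=7, p=0.232.
SD(Y) = √[r(1−p)/p²] = √(99.8810939) = 9.9940529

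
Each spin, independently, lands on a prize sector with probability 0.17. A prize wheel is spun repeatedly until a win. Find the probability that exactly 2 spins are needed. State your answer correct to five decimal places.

0.14110

Geometric (trials to first success), p = 0.17.
P(Y = 2) = (1−p)^1 · p = 0.83 · 0.17 = 0.1411000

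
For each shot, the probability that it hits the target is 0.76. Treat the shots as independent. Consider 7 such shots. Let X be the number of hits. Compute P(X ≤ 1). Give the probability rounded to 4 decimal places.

0.0011

X ~ Binomial(7, 0.76); P(X ≤ 1) = Σ C(7,k) p^k (1−p)^(7−k) over k:
  k=0: C(7,0)·0.76^0·0.24^7 = 0.000046
  k=1: C(7,1)·0.76^1·0.24^6 = 0.001017
Total = 0.001063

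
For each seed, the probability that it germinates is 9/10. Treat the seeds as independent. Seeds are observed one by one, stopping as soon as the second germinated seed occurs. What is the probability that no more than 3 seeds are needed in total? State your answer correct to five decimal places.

0.97200

Finishing within 3 seeds ⇔ at least 2 successes in the first 3. With X ~ Binomial(3, 0.90), P(Y ≤ 3) = 1 − P(X ≤ 1).
  k=0: C(3,0)·0.90^0·0.10^3 = 0.0010000
  k=1: C(3,1)·0.90^1·0.10^2 = 0.0270000
1 − 0.0280000 = 0.9720000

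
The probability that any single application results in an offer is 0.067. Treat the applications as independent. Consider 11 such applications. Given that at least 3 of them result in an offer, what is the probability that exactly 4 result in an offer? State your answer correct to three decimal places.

X ~ Binomial(11, 0.067). Want P(X=4 | X≥3) = P(X=4) / P(X≥3).
P(X=4) = C(11,4)·0.067^4·0.933^7 = 0.00409
P(X≥3) = 1 − 0.46634 − 0.36837 − 0.13227 = 0.03303
Ratio = 0.00409 / 0.03303 = 0.12390

0.124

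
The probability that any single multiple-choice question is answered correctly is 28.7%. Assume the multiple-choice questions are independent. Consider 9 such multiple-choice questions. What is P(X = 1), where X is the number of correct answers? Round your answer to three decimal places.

0.173

X ~ Binomial(n=9, p=0.287).
P(X=1) = C(9,1) · p^1 · (1−p)^8
= 9 · 0.287 · 0.066791 = 0.17252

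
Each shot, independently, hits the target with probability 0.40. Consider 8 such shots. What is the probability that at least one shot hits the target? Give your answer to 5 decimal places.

P(at least one) = 1 − P(none) = 1 − (1 − 0.40)^8
= 1 − 0.0167962 = 0.9832038

0.98320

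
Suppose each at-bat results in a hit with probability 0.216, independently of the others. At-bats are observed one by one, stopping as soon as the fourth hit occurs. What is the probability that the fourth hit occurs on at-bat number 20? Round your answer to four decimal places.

Y = trial on which the fourth success occurs; negative binomial, r=4, p=0.216.
P(Y=20) = C(19,3) · p^4 · (1−p)^16
= 969 · 0.0021768 · 0.020373 = 0.042973

0.0430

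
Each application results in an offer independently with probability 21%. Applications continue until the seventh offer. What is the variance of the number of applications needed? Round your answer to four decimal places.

Y = total applications until the seventh success; negative binomial with r=7, p=0.21.
Var(Y) = r(1−p)/p² = 7·0.79 / 0.21² = 125.396825

125.3968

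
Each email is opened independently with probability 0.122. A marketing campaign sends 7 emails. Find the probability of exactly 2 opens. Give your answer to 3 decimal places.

X ~ Binomial(n=7, p=0.122).
P(X=2) = C(7,2) · p^2 · (1−p)^5
= 21 · 0.014884 · 0.52176 = 0.16308

0.163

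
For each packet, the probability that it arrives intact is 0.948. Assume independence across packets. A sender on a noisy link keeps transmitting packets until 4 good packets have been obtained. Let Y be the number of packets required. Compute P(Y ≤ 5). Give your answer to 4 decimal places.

Finishing within 5 packets ⇔ at least 4 successes in the first 5. With X ~ Binomial(5, 0.948), P(Y ≤ 5) = 1 − P(X ≤ 3).
  k=0: C(5,0)·0.948^0·0.052^5 = 0.000000
  k=1: C(5,1)·0.948^1·0.052^4 = 0.000035
  k=2: C(5,2)·0.948^2·0.052^3 = 0.001264
  k=3: C(5,3)·0.948^3·0.052^2 = 0.023037
1 − 0.024336 = 0.975664

0.9757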